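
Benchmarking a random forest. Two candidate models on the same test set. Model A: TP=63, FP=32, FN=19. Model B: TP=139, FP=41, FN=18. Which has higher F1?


Model A: P=63/95=0.6632, R=63/82=0.7683, F1=2PR/(P+R)=2TP/(2TP+FP+FN)=126/177=0.7119
Model B: P=139/180=0.7722, R=139/157=0.8854, F1=2PR/(P+R)=2TP/(2TP+FP+FN)=278/337=0.8249
0.7119 < 0.8249 → Model B

Model B


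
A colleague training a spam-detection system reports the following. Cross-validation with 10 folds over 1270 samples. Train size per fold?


Fold size = 1270/10 = 127
Training per fold = 1270 - 127 = 1143

1143


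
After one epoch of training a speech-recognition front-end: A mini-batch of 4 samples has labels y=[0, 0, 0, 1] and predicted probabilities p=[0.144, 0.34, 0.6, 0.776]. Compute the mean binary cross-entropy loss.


L[0] = -ln(1-0.144) = -ln(0.856) = 0.1555
L[1] = -ln(1-0.34) = -ln(0.66) = 0.4155
L[2] = -ln(1-0.6) = -ln(0.4) = 0.9163
L[3] = -ln(0.776) = 0.2536
mean = (0.1555 + 0.4155 + 0.9163 + 0.2536)/4 = 0.4352

0.4352


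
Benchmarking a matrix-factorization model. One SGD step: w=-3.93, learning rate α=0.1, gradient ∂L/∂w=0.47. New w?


w_new = w - α·∇
= -3.93 - 0.1·0.47
= -3.93 - 0.047
= -3.977

-3.977


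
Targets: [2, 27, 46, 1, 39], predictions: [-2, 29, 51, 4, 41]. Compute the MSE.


Squared errors: (2+ 2)²=16, (27-29)²=4, (46-51)²=25, (1-4)²=9, (39-41)²=4
Sum = 58
MSE = 58/5 = 58/5

58/5


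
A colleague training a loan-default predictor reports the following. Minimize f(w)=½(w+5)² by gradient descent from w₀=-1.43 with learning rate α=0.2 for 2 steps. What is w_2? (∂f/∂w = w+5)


step 1: grad = -1.43+5 = 3.57; w = -1.43 - 0.2·(3.57) = -2.144
step 2: grad = -2.144+5 = 2.856; w = -2.144 - 0.2·(2.856) = -2.7152

-2.7152


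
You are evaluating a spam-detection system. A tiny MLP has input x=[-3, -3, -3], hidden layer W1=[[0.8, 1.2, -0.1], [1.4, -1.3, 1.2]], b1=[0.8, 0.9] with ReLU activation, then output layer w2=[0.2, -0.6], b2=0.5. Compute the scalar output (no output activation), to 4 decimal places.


z1[0] = (0.8)·(-3) + (1.2)·(-3) + (-0.1)·(-3) + 0.8 = -4.9
z1[1] = (1.4)·(-3) + (-1.3)·(-3) + (1.2)·(-3) + 0.9 = -3.0
h = ReLU(z1) = [0.0, 0.0]
output = (0.2)·(0.0) + (-0.6)·(0.0) + 0.5 = 0.5

0.5


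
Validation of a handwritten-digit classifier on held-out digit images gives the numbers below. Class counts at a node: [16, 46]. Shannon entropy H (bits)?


Probabilities: [16/62, 46/62] ≈ [0.2581, 0.7419]
H = -((16/62)·log₂(16/62) + (46/62)·log₂(46/62))
  = 0.8238 bits

0.8238 bits


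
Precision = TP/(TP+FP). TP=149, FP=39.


Precision = TP/(TP+FP)
= 149/(149+39)
= 149/188 = 79.26%

79.26%


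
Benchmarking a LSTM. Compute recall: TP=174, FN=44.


Recall = TP/(TP+FN)
= 174/(174+44)
= 174/218 = 79.82%

79.82%


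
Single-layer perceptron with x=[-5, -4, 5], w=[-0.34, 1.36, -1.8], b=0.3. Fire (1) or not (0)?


z = (-5)·(-0.34) + (-4)·(1.36) + (5)·(-1.8) + 0.3
  = -12.44
step(z) = 0 (z<0)

0


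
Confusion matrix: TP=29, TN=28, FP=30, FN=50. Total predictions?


Total = TP + TN + FP + FN
= 29 + 28 + 30 + 50
= 137
(Predicted positive: 59, predicted negative: 78)

137


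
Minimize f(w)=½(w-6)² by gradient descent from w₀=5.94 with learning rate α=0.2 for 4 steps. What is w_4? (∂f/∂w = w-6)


step 1: grad = 5.94-6 = -0.06; w = 5.94 - 0.2·(-0.06) = 5.952
step 2: grad = 5.952-6 = -0.048; w = 5.952 - 0.2·(-0.048) = 5.9616
step 3: grad = 5.9616-6 = -0.0384; w = 5.9616 - 0.2·(-0.0384) = 5.96928
step 4: grad = 5.96928-6 = -0.03072; w = 5.96928 - 0.2·(-0.03072) = 5.975424

5.975424


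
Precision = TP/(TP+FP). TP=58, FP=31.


Precision = TP/(TP+FP)
= 58/(58+31)
= 58/89 = 65.17%

65.17%


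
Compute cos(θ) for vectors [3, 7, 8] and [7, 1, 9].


A·B = 3·7 + 7·1 + 8·9 = 100
‖A‖ = √122 = 11.0454, ‖B‖ = √131 = 11.4455
cos = 100/(√122·√131) = 100/√15982 = 0.791

0.791


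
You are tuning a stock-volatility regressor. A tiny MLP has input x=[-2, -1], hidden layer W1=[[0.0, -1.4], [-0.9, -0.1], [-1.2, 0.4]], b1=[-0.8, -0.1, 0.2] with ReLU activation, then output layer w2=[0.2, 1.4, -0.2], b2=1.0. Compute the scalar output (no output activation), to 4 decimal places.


z1[0] = (0.0)·(-2) + (-1.4)·(-1) - 0.8 = 0.6
z1[1] = (-0.9)·(-2) + (-0.1)·(-1) - 0.1 = 1.8
z1[2] = (-1.2)·(-2) + (0.4)·(-1) + 0.2 = 2.2
h = ReLU(z1) = [0.6, 1.8, 2.2]
output = (0.2)·(0.6) + (1.4)·(1.8) + (-0.2)·(2.2) + 1.0 = 3.2

3.2


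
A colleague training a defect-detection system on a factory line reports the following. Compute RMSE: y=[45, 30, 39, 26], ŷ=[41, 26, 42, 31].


MSE = 66/4 = 16.5
RMSE = √(66/4) = 4.062

4.062


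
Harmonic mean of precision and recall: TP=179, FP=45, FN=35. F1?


Precision = 179/224 = 0.7991
Recall = 179/214 = 0.8364
F1 = 2·P·R/(P+R) = 2·TP/(2·TP+FP+FN) = 358/(358+45+35) = 358/438 = 0.8174

0.8174


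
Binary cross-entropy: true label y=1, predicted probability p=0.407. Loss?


BCE = -[y·ln(p) + (1-y)·ln(1-p)]
= -1·ln(0.407) - 0
= -ln(0.407) = 0.8989

0.8989


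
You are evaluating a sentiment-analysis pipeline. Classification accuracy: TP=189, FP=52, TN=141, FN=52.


Accuracy = (TP+TN)/(TP+TN+FP+FN)
= (189+141)/(434)
= 330/434 = 76.04%

76.04%


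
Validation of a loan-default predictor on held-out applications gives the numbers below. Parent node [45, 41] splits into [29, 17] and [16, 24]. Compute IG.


Parent = [45, 41], H_parent = 0.9984
H_left = 0.9503 (n=46), H_right = 0.971 (n=40)
H_children = (46/86)·0.9503 + (40/86)·0.971 = 0.9599
IG = 0.9984 - 0.9599 = 0.0385

0.0385


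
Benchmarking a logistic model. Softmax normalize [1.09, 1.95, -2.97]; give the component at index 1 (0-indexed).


Exponentials: e^1.09=2.9743, e^1.95=7.0287, e^-2.97=0.0513
Sum = 10.0543
Softmax = [0.2958, 0.6991, 0.0051]
p[1] = 7.0287/10.0543 = 0.6991

0.6991


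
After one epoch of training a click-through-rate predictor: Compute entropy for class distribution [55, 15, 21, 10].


Probabilities: [55/101, 15/101, 21/101, 10/101] ≈ [0.5446, 0.1485, 0.2079, 0.099]
H = -((55/101)·log₂(55/101) + (15/101)·log₂(15/101) + (21/101)·log₂(21/101) + (10/101)·log₂(10/101))
  = 1.6876 bits

1.6876 bits


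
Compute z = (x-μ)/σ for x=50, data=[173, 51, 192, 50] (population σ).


μ = 116.5, σ = 66.3419
z = (50 - 116.5)/66.3419 = -1.0024

-1.0024


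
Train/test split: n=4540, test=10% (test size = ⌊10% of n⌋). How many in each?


Test = ⌊4540·10/100⌋ = 454
Train = 4540 - 454 = 4086

Train: 4086, Test: 454


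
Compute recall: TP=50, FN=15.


Recall = TP/(TP+FN)
= 50/(50+15)
= 50/65 = 76.92%

76.92%


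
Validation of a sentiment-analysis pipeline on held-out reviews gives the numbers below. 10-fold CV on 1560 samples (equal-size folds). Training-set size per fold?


Fold size = 1560/10 = 156
Training per fold = 1560 - 156 = 1404

1404


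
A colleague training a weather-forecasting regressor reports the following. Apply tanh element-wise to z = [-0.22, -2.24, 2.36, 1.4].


tanh(-0.22) = -0.2165
tanh(-2.24) = -0.9776
tanh(2.36) = 0.9823
tanh(1.4) = 0.8854
result = [-0.2165, -0.9776, 0.9823, 0.8854]

[-0.2165, -0.9776, 0.9823, 0.8854]


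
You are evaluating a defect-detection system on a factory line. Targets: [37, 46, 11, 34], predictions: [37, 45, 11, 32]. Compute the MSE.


Squared errors: (37-37)²=0, (46-45)²=1, (11-11)²=0, (34-32)²=4
Sum = 5
MSE = 5/4 = 5/4

5/4


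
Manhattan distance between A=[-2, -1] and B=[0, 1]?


d = |-2-0| + |-1-1|
  = 2 + 2
  = 4

4


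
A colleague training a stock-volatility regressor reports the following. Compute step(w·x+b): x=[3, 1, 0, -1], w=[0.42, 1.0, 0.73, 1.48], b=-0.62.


z = (3)·(0.42) + (1)·(1.0) + (0)·(0.73) + (-1)·(1.48) - 0.62
  = 0.16
step(z) = 1 (z≥0)

1


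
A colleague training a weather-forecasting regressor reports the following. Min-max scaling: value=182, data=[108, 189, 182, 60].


min=60, max=189
(182-60)/(189-60) = 122/129 = 0.9457

0.9457


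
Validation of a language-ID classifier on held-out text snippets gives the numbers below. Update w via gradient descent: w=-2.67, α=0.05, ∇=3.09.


w_new = w - α·∇
= -2.67 - 0.05·3.09
= -2.67 - 0.1545
= -2.8245

-2.8245


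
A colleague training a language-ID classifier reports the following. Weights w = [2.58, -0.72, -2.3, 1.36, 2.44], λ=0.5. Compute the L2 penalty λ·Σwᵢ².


‖w‖₂² = (2.58)² + (-0.72)² + (-2.3)² + (1.36)² + (2.44)²
     = 6.6564 + 0.5184 + 5.29 + 1.8496 + 5.9536
     = 20.268
λ·‖w‖₂² = 0.5·20.268 = 10.134

10.134


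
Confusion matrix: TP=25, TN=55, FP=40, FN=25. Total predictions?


Total = TP + TN + FP + FN
= 25 + 55 + 40 + 25
= 145
(Predicted positive: 65, predicted negative: 80)

145


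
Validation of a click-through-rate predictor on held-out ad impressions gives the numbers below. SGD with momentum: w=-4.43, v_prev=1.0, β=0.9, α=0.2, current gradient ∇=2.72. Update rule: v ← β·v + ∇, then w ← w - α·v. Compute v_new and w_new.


v_new = 0.9·1.0 + 2.72 = 0.9 + 2.72 = 3.62
w_new = -4.43 - 0.2·3.62 = -4.43 - 0.724 = -5.154

v_new=3.62, w_new=-5.154


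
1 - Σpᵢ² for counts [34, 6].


Probabilities: [34/40, 6/40] ≈ [0.85, 0.15]
Σpᵢ² = (1156 + 36)/40² = 1192/1600
Gini = 1 - Σpᵢ² = 1 - 1192/1600 = 0.255

0.255


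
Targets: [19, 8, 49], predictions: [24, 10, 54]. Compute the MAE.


Absolute errors: |19-24|=5, |8-10|=2, |49-54|=5
Sum = 12
MAE = 12/3 = 4

4


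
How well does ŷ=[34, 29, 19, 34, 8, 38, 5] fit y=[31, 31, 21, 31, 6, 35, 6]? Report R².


ȳ = 23
SS_res = Σ(y-ŷ)² = 40
SS_tot = Σ(y-ȳ)² = 918
R² = 1 - SS_res/SS_tot = 1 - 0.0436 = 0.9564

0.9564


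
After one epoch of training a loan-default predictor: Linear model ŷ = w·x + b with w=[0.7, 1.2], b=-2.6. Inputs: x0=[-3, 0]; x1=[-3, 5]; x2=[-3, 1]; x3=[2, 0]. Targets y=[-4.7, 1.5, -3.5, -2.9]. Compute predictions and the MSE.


ŷ0 = (0.7)·(-3) + (1.2)·(0) - 2.6 = -4.7
ŷ1 = (0.7)·(-3) + (1.2)·(5) - 2.6 = 1.3
ŷ2 = (0.7)·(-3) + (1.2)·(1) - 2.6 = -3.5
ŷ3 = (0.7)·(2) + (1.2)·(0) - 2.6 = -1.2
errors² = [0.0, 0.04, 0.0, 2.89]
MSE = 2.9300/4 = 0.7325

0.7325


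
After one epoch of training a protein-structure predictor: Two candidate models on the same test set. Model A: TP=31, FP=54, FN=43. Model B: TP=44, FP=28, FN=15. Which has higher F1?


Model A: P=31/85=0.3647, R=31/74=0.4189, F1=2PR/(P+R)=2TP/(2TP+FP+FN)=62/159=0.3899
Model B: P=44/72=0.6111, R=44/59=0.7458, F1=2PR/(P+R)=2TP/(2TP+FP+FN)=88/131=0.6718
0.3899 < 0.6718 → Model B

Model B


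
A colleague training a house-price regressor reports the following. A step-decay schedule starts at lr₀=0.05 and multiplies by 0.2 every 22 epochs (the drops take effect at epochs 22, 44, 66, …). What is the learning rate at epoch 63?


n_drops = ⌊63/22⌋ = 2
lr = 0.05·0.2^2 = 0.05·0.04 = 0.002

0.002


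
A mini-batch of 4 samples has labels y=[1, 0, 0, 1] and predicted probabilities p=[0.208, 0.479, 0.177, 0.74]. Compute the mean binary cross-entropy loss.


L[0] = -ln(0.208) = 1.5702
L[1] = -ln(1-0.479) = -ln(0.521) = 0.652
L[2] = -ln(1-0.177) = -ln(0.823) = 0.1948
L[3] = -ln(0.74) = 0.3011
mean = (1.5702 + 0.652 + 0.1948 + 0.3011)/4 = 0.6795

0.6795


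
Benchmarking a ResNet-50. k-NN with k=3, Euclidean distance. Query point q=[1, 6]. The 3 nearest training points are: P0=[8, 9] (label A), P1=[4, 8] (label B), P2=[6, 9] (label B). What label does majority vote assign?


d(q,P0) = 7.6158  (label A)
d(q,P1) = 3.6056  (label B)
d(q,P2) = 5.831  (label B)
Votes: A=1, B=2
Majority → B

B


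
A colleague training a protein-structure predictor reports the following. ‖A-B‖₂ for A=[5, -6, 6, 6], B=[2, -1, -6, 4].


d = √((5-2)² + (-6+ 1)² + (6+ 6)² + (6-4)²)
  = √(9 + 25 + 144 + 4)
  = √182 = 13.4907

13.4907


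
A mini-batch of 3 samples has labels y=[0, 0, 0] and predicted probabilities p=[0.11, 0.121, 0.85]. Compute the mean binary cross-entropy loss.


L[0] = -ln(1-0.11) = -ln(0.89) = 0.1165
L[1] = -ln(1-0.121) = -ln(0.879) = 0.129
L[2] = -ln(1-0.85) = -ln(0.15) = 1.8971
mean = (0.1165 + 0.129 + 1.8971)/3 = 0.7142

0.7142


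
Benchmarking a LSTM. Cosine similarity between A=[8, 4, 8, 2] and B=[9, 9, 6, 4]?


A·B = 8·9 + 4·9 + 8·6 + 2·4 = 164
‖A‖ = √148 = 12.1655, ‖B‖ = √214 = 14.6287
cos = 164/(√148·√214) = 164/√31672 = 0.9215

0.9215


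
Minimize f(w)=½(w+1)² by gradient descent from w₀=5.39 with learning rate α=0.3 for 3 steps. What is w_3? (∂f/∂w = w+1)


step 1: grad = 5.39+1 = 6.39; w = 5.39 - 0.3·(6.39) = 3.473
step 2: grad = 3.473+1 = 4.473; w = 3.473 - 0.3·(4.473) = 2.1311
step 3: grad = 2.1311+1 = 3.1311; w = 2.1311 - 0.3·(3.1311) = 1.19177

1.19177


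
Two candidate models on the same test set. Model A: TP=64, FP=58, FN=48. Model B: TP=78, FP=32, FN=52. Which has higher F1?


Model A: P=64/122=0.5246, R=64/112=0.5714, F1=2PR/(P+R)=2TP/(2TP+FP+FN)=128/234=0.547
Model B: P=78/110=0.7091, R=78/130=0.6, F1=2PR/(P+R)=2TP/(2TP+FP+FN)=156/240=0.65
0.547 < 0.65 → Model B

Model B


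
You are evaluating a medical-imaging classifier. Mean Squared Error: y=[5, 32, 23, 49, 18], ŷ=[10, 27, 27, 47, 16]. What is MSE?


Squared errors: (5-10)²=25, (32-27)²=25, (23-27)²=16, (49-47)²=4, (18-16)²=4
Sum = 74
MSE = 74/5 = 74/5

74/5


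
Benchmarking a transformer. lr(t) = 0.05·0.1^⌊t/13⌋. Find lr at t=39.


n_drops = ⌊39/13⌋ = 3
lr = 0.05·0.1^3 = 0.05·0.001 = 0.00005

0.00005


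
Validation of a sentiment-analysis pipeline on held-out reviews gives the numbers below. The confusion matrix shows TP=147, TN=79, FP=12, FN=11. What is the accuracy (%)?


Accuracy = (TP+TN)/(TP+TN+FP+FN)
= (147+79)/(249)
= 226/249 = 90.76%

90.76%


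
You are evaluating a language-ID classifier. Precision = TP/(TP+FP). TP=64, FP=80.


Precision = TP/(TP+FP)
= 64/(64+80)
= 64/144 = 44.44%

44.44%


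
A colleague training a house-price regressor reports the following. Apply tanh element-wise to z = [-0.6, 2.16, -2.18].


tanh(-0.6) = -0.537
tanh(2.16) = 0.9737
tanh(-2.18) = -0.9748
result = [-0.537, 0.9737, -0.9748]

[-0.537, 0.9737, -0.9748]


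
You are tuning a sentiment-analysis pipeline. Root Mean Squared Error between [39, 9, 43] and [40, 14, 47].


MSE = 42/3 = 14
RMSE = √(42/3) = 3.7417

3.7417


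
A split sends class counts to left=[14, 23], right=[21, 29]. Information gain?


Parent = [35, 52], H_parent = 0.9723
H_left = 0.9569 (n=37), H_right = 0.9815 (n=50)
H_children = (37/87)·0.9569 + (50/87)·0.9815 = 0.971
IG = 0.9723 - 0.971 = 0.0013

0.0013


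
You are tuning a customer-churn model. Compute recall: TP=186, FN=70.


Recall = TP/(TP+FN)
= 186/(186+70)
= 186/256 = 72.66%

72.66%


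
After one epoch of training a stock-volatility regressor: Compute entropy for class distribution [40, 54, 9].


Probabilities: [40/103, 54/103, 9/103] ≈ [0.3883, 0.5243, 0.0874]
H = -((40/103)·log₂(40/103) + (54/103)·log₂(54/103) + (9/103)·log₂(9/103))
  = 1.3256 bits

1.3256 bits


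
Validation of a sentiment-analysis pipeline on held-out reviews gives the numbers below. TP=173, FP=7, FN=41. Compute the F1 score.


Precision = 173/180 = 0.9611
Recall = 173/214 = 0.8084
F1 = 2·P·R/(P+R) = 2·TP/(2·TP+FP+FN) = 346/(346+7+41) = 346/394 = 0.8782

0.8782


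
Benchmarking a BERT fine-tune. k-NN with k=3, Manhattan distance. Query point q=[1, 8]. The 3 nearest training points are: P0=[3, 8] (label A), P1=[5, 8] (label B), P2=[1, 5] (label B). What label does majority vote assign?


d(q,P0) = 2  (label A)
d(q,P1) = 4  (label B)
d(q,P2) = 3  (label B)
Votes: A=1, B=2
Majority → B

B


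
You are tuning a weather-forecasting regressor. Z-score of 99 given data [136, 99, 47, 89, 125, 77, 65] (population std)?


μ = 91.1429, σ = 29.4154
z = (99 - 91.1429)/29.4154 = 0.2671

0.2671


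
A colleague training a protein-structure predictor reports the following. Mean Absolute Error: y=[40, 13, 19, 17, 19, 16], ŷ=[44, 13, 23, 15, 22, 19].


Absolute errors: |40-44|=4, |13-13|=0, |19-23|=4, |17-15|=2, |19-22|=3, |16-19|=3
Sum = 16
MAE = 16/6 = 8/3

8/3


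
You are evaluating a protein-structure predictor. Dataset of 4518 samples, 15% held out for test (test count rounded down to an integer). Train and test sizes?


Test = ⌊4518·15/100⌋ = 677
Train = 4518 - 677 = 3841

Train: 3841, Test: 677


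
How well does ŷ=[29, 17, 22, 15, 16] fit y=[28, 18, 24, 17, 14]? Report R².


ȳ = 20.2
SS_res = Σ(y-ŷ)² = 14
SS_tot = Σ(y-ȳ)² = 128.8
R² = 1 - SS_res/SS_tot = 1 - 0.1087 = 0.8913

0.8913


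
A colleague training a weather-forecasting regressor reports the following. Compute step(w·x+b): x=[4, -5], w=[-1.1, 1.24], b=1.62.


z = (4)·(-1.1) + (-5)·(1.24) + 1.62
  = -8.98
step(z) = 0 (z<0)

0


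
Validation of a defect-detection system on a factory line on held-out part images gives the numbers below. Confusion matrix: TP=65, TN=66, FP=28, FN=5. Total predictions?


Total = TP + TN + FP + FN
= 65 + 66 + 28 + 5
= 164
(Predicted positive: 93, predicted negative: 71)

164


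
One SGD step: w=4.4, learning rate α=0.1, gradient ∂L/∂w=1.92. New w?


w_new = w - α·∇
= 4.4 - 0.1·1.92
= 4.4 - 0.192
= 4.208

4.208


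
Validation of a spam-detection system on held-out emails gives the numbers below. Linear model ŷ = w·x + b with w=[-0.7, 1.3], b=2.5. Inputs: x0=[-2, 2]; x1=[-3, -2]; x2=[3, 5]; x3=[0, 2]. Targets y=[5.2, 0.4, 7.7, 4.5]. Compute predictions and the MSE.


ŷ0 = (-0.7)·(-2) + (1.3)·(2) + 2.5 = 6.5
ŷ1 = (-0.7)·(-3) + (1.3)·(-2) + 2.5 = 2.0
ŷ2 = (-0.7)·(3) + (1.3)·(5) + 2.5 = 6.9
ŷ3 = (-0.7)·(0) + (1.3)·(2) + 2.5 = 5.1
errors² = [1.69, 2.56, 0.64, 0.36]
MSE = 5.2500/4 = 1.3125

1.3125


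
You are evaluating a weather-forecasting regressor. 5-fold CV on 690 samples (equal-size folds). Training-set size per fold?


Fold size = 690/5 = 138
Training per fold = 690 - 138 = 552

552


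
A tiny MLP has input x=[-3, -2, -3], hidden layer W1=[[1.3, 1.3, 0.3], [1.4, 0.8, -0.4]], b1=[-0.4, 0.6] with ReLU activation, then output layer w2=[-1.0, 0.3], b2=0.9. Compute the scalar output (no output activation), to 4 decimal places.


z1[0] = (1.3)·(-3) + (1.3)·(-2) + (0.3)·(-3) - 0.4 = -7.8
z1[1] = (1.4)·(-3) + (0.8)·(-2) + (-0.4)·(-3) + 0.6 = -4.0
h = ReLU(z1) = [0.0, 0.0]
output = (-1.0)·(0.0) + (0.3)·(0.0) + 0.9 = 0.9

0.9


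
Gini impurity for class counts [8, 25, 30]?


Probabilities: [8/63, 25/63, 30/63] ≈ [0.127, 0.3968, 0.4762]
Σpᵢ² = (64 + 625 + 900)/63² = 1589/3969
Gini = 1 - Σpᵢ² = 1 - 1589/3969 = 0.5996

0.5996


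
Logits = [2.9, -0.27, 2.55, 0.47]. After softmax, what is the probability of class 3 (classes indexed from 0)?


Exponentials: e^2.9=18.1741, e^-0.27=0.7634, e^2.55=12.8071, e^0.47=1.6
Sum = 33.3446
Softmax = [0.545, 0.0229, 0.3841, 0.048]
p[3] = 1.6/33.3446 = 0.048

0.048


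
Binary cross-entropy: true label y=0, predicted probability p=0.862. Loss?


BCE = -[y·ln(p) + (1-y)·ln(1-p)]
= -0 - 1·ln(1-0.862)
= -ln(0.138) = 1.9805

1.9805


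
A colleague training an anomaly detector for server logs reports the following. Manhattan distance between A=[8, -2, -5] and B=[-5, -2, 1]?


d = |8+ 5| + |-2+ 2| + |-5-1|
  = 13 + 0 + 6
  = 19

19


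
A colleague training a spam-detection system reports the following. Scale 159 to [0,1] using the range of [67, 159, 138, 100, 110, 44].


min=44, max=159
(159-44)/(159-44) = 115/115 = 1.0

1.0


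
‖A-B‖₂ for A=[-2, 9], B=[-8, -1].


d = √((-2+ 8)² + (9+ 1)²)
  = √(36 + 100)
  = √136 = 11.6619

11.6619


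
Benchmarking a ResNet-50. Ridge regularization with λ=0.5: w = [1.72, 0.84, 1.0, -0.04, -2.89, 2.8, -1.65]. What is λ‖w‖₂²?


‖w‖₂² = (1.72)² + (0.84)² + (1.0)² + (-0.04)² + (-2.89)² + (2.8)² + (-1.65)²
     = 2.9584 + 0.7056 + 1 + 0.0016 + 8.3521 + 7.84 + 2.7225
     = 23.5802
λ·‖w‖₂² = 0.5·23.5802 = 11.7901

11.7901


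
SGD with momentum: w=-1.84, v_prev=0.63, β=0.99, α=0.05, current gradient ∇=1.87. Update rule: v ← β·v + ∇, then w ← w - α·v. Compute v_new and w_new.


v_new = 0.99·0.63 + 1.87 = 0.6237 + 1.87 = 2.4937
w_new = -1.84 - 0.05·2.4937 = -1.84 - 0.124685 = -1.964685

v_new=2.4937, w_new=-1.964685


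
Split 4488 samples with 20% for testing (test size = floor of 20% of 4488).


Test = ⌊4488·20/100⌋ = 897
Train = 4488 - 897 = 3591

Train: 3591, Test: 897


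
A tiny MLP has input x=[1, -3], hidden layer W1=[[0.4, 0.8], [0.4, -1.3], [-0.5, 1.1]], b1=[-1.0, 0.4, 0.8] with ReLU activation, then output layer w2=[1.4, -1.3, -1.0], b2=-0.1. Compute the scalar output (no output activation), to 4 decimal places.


z1[0] = (0.4)·(1) + (0.8)·(-3) - 1.0 = -3.0
z1[1] = (0.4)·(1) + (-1.3)·(-3) + 0.4 = 4.7
z1[2] = (-0.5)·(1) + (1.1)·(-3) + 0.8 = -3.0
h = ReLU(z1) = [0.0, 4.7, 0.0]
output = (1.4)·(0.0) + (-1.3)·(4.7) + (-1.0)·(0.0) - 0.1 = -6.21

-6.21


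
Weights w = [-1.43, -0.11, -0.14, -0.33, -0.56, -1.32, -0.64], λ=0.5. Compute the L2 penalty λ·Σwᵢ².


‖w‖₂² = (-1.43)² + (-0.11)² + (-0.14)² + (-0.33)² + (-0.56)² + (-1.32)² + (-0.64)²
     = 2.0449 + 0.0121 + 0.0196 + 0.1089 + 0.3136 + 1.7424 + 0.4096
     = 4.6511
λ·‖w‖₂² = 0.5·4.6511 = 2.32555

2.32555


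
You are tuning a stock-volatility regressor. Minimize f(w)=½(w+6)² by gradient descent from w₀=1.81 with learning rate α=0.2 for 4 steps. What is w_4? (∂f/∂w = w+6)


step 1: grad = 1.81+6 = 7.81; w = 1.81 - 0.2·(7.81) = 0.248
step 2: grad = 0.248+6 = 6.248; w = 0.248 - 0.2·(6.248) = -1.0016
step 3: grad = -1.0016+6 = 4.9984; w = -1.0016 - 0.2·(4.9984) = -2.00128
step 4: grad = -2.00128+6 = 3.99872; w = -2.00128 - 0.2·(3.99872) = -2.801024

-2.801024


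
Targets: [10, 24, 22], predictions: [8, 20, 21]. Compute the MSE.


Squared errors: (10-8)²=4, (24-20)²=16, (22-21)²=1
Sum = 21
MSE = 21/3 = 7

7


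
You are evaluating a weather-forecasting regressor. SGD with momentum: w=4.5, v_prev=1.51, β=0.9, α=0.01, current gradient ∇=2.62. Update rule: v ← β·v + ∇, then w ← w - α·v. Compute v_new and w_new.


v_new = 0.9·1.51 + 2.62 = 1.359 + 2.62 = 3.979
w_new = 4.5 - 0.01·3.979 = 4.5 - 0.03979 = 4.46021

v_new=3.979, w_new=4.46021


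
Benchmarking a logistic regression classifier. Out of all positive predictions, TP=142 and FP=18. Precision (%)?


Precision = TP/(TP+FP)
= 142/(142+18)
= 142/160 = 88.75%

88.75%


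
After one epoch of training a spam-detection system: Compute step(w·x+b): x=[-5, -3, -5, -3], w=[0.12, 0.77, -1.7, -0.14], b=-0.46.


z = (-5)·(0.12) + (-3)·(0.77) + (-5)·(-1.7) + (-3)·(-0.14) - 0.46
  = 5.55
step(z) = 1 (z≥0)

1


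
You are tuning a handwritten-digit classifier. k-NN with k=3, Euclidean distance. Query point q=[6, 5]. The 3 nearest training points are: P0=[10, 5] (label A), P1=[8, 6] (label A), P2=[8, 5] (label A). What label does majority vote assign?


d(q,P0) = 4.0  (label A)
d(q,P1) = 2.2361  (label A)
d(q,P2) = 2.0  (label A)
Votes: A=3, B=0
Majority → A

A


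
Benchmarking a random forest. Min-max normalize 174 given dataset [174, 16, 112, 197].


min=16, max=197
(174-16)/(197-16) = 158/181 = 0.8729

0.8729


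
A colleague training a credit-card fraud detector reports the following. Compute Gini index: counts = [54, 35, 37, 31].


Probabilities: [54/157, 35/157, 37/157, 31/157] ≈ [0.3439, 0.2229, 0.2357, 0.1975]
Σpᵢ² = (2916 + 1225 + 1369 + 961)/157² = 6471/24649
Gini = 1 - Σpᵢ² = 1 - 6471/24649 = 0.7375

0.7375


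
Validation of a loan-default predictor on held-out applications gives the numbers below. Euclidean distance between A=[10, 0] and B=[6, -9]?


d = √((10-6)² + (0+ 9)²)
  = √(16 + 81)
  = √97 = 9.8489

9.8489


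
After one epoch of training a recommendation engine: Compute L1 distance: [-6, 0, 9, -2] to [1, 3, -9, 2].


d = |-6-1| + |0-3| + |9+ 9| + |-2-2|
  = 7 + 3 + 18 + 4
  = 32

32


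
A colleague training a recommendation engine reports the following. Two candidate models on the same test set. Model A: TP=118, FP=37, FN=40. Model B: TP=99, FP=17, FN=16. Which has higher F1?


Model A: P=118/155=0.7613, R=118/158=0.7468, F1=2PR/(P+R)=2TP/(2TP+FP+FN)=236/313=0.754
Model B: P=99/116=0.8534, R=99/115=0.8609, F1=2PR/(P+R)=2TP/(2TP+FP+FN)=198/231=0.8571
0.754 < 0.8571 → Model B

Model B


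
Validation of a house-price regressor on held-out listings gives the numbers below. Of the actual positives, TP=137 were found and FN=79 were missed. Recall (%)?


Recall = TP/(TP+FN)
= 137/(137+79)
= 137/216 = 63.43%

63.43%


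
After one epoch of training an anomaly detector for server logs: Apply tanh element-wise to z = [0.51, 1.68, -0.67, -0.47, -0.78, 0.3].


tanh(0.51) = 0.4699
tanh(1.68) = 0.9329
tanh(-0.67) = -0.585
tanh(-0.47) = -0.4382
tanh(-0.78) = -0.6527
tanh(0.3) = 0.2913
result = [0.4699, 0.9329, -0.585, -0.4382, -0.6527, 0.2913]

[0.4699, 0.9329, -0.585, -0.4382, -0.6527, 0.2913]


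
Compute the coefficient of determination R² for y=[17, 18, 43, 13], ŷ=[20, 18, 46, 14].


ȳ = 22.75
SS_res = Σ(y-ŷ)² = 19
SS_tot = Σ(y-ȳ)² = 560.75
R² = 1 - SS_res/SS_tot = 1 - 0.0339 = 0.9661

0.9661


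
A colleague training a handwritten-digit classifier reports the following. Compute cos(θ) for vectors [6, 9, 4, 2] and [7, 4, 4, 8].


A·B = 6·7 + 9·4 + 4·4 + 2·8 = 110
‖A‖ = √137 = 11.7047, ‖B‖ = √145 = 12.0416
cos = 110/(√137·√145) = 110/√19865 = 0.7805

0.7805


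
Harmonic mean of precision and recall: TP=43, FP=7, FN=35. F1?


Precision = 43/50 = 0.86
Recall = 43/78 = 0.5513
F1 = 2·P·R/(P+R) = 2·TP/(2·TP+FP+FN) = 86/(86+7+35) = 86/128 = 0.6719

0.6719


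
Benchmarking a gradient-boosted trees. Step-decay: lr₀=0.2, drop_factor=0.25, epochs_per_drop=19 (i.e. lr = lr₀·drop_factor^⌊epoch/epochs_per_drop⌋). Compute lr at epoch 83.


n_drops = ⌊83/19⌋ = 4
lr = 0.2·0.25^4 = 0.2·0.00390625 = 0.00078125

0.00078125


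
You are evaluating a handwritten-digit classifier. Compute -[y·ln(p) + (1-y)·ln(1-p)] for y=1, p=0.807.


BCE = -[y·ln(p) + (1-y)·ln(1-p)]
= -1·ln(0.807) - 0
= -ln(0.807) = 0.2144

0.2144


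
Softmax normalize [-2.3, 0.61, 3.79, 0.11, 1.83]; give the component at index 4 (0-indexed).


Exponentials: e^-2.3=0.1003, e^0.61=1.8404, e^3.79=44.2564, e^0.11=1.1163, e^1.83=6.2339
Sum = 53.5473
Softmax = [0.0019, 0.0344, 0.8265, 0.0208, 0.1164]
p[4] = 6.2339/53.5473 = 0.1164

0.1164


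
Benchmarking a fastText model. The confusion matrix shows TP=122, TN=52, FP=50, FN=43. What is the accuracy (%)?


Accuracy = (TP+TN)/(TP+TN+FP+FN)
= (122+52)/(267)
= 174/267 = 65.17%

65.17%


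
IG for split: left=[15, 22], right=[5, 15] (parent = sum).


Parent = [20, 37], H_parent = 0.9348
H_left = 0.974 (n=37), H_right = 0.8113 (n=20)
H_children = (37/57)·0.974 + (20/57)·0.8113 = 0.9169
IG = 0.9348 - 0.9169 = 0.0179

0.0179


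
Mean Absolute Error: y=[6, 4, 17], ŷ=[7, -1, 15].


Absolute errors: |6-7|=1, |4+ 1|=5, |17-15|=2
Sum = 8
MAE = 8/3 = 8/3

8/3


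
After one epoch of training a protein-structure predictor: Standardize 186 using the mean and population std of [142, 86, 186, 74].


μ = 122, σ = 44.9889
z = (186 - 122)/44.9889 = 1.4226

1.4226


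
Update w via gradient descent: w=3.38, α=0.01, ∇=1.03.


w_new = w - α·∇
= 3.38 - 0.01·1.03
= 3.38 - 0.0103
= 3.3697

3.3697


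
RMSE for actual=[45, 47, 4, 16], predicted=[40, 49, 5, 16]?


MSE = 30/4 = 7.5
RMSE = √(30/4) = 2.7386

2.7386


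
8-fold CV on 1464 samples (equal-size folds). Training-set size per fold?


Fold size = 1464/8 = 183
Training per fold = 1464 - 183 = 1281

1281


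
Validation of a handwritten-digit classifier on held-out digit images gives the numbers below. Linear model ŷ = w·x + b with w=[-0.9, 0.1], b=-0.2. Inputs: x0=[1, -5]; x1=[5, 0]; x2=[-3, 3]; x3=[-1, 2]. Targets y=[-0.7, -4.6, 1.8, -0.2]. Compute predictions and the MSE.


ŷ0 = (-0.9)·(1) + (0.1)·(-5) - 0.2 = -1.6
ŷ1 = (-0.9)·(5) + (0.1)·(0) - 0.2 = -4.7
ŷ2 = (-0.9)·(-3) + (0.1)·(3) - 0.2 = 2.8
ŷ3 = (-0.9)·(-1) + (0.1)·(2) - 0.2 = 0.9
errors² = [0.81, 0.01, 1.0, 1.21]
MSE = 3.0300/4 = 0.7575

0.7575


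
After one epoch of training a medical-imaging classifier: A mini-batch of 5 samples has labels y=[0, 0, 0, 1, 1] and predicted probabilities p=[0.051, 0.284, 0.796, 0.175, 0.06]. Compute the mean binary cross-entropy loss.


L[0] = -ln(1-0.051) = -ln(0.949) = 0.0523
L[1] = -ln(1-0.284) = -ln(0.716) = 0.3341
L[2] = -ln(1-0.796) = -ln(0.204) = 1.5896
L[3] = -ln(0.175) = 1.743
L[4] = -ln(0.06) = 2.8134
mean = (0.0523 + 0.3341 + 1.5896 + 1.743 + 2.8134)/5 = 1.3065

1.3065


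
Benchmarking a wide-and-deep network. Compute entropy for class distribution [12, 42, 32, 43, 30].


Probabilities: [12/159, 42/159, 32/159, 43/159, 30/159] ≈ [0.0755, 0.2642, 0.2013, 0.2704, 0.1887]
H = -((12/159)·log₂(12/159) + (42/159)·log₂(42/159) + (32/159)·log₂(32/159) + (43/159)·log₂(43/159) + (30/159)·log₂(30/159))
  = 2.2183 bits

2.2183 bits


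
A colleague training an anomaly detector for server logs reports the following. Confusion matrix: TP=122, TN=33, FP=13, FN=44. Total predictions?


Total = TP + TN + FP + FN
= 122 + 33 + 13 + 44
= 212
(Predicted positive: 135, predicted negative: 77)

212


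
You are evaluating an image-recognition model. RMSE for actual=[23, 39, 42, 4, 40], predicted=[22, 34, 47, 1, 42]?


MSE = 64/5 = 12.8
RMSE = √(64/5) = 3.5777

3.5777


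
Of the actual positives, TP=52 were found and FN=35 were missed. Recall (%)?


Recall = TP/(TP+FN)
= 52/(52+35)
= 52/87 = 59.77%

59.77%


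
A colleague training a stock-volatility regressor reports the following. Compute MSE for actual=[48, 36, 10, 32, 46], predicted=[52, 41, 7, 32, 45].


Squared errors: (48-52)²=16, (36-41)²=25, (10-7)²=9, (32-32)²=0, (46-45)²=1
Sum = 51
MSE = 51/5 = 51/5

51/5


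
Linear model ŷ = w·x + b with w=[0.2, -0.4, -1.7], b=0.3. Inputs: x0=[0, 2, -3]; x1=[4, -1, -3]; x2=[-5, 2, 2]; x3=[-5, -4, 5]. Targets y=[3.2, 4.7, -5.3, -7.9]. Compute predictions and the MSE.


ŷ0 = (0.2)·(0) + (-0.4)·(2) + (-1.7)·(-3) + 0.3 = 4.6
ŷ1 = (0.2)·(4) + (-0.4)·(-1) + (-1.7)·(-3) + 0.3 = 6.6
ŷ2 = (0.2)·(-5) + (-0.4)·(2) + (-1.7)·(2) + 0.3 = -4.9
ŷ3 = (0.2)·(-5) + (-0.4)·(-4) + (-1.7)·(5) + 0.3 = -7.6
errors² = [1.96, 3.61, 0.16, 0.09]
MSE = 5.8200/4 = 1.455

1.455


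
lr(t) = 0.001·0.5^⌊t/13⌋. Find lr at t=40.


n_drops = ⌊40/13⌋ = 3
lr = 0.001·0.5^3 = 0.001·0.125 = 0.000125

0.000125


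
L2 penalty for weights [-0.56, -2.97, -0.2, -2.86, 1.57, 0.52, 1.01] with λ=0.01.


‖w‖₂² = (-0.56)² + (-2.97)² + (-0.2)² + (-2.86)² + (1.57)² + (0.52)² + (1.01)²
     = 0.3136 + 8.8209 + 0.04 + 8.1796 + 2.4649 + 0.2704 + 1.0201
     = 21.1095
λ·‖w‖₂² = 0.01·21.1095 = 0.211095

0.211095


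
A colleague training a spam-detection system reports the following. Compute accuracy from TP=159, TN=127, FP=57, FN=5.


Accuracy = (TP+TN)/(TP+TN+FP+FN)
= (159+127)/(348)
= 286/348 = 82.18%

82.18%


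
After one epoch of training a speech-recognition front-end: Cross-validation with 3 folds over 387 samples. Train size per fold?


Fold size = 387/3 = 129
Training per fold = 387 - 129 = 258

258


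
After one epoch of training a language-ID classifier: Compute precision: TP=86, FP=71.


Precision = TP/(TP+FP)
= 86/(86+71)
= 86/157 = 54.78%

54.78%


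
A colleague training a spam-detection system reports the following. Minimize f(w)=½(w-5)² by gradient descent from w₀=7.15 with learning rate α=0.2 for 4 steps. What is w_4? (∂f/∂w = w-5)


step 1: grad = 7.15-5 = 2.15; w = 7.15 - 0.2·(2.15) = 6.72
step 2: grad = 6.72-5 = 1.72; w = 6.72 - 0.2·(1.72) = 6.376
step 3: grad = 6.376-5 = 1.376; w = 6.376 - 0.2·(1.376) = 6.1008
step 4: grad = 6.1008-5 = 1.1008; w = 6.1008 - 0.2·(1.1008) = 5.88064

5.88064


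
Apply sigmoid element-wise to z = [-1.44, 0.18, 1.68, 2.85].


σ(-1.44) = 1/(1+e^1.44) = 0.1915
σ(0.18) = 1/(1+e^-0.18) = 0.5449
σ(1.68) = 1/(1+e^-1.68) = 0.8429
σ(2.85) = 1/(1+e^-2.85) = 0.9453
result = [0.1915, 0.5449, 0.8429, 0.9453]

[0.1915, 0.5449, 0.8429, 0.9453]


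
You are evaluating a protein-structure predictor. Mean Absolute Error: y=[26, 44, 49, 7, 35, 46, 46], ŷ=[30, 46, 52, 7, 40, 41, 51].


Absolute errors: |26-30|=4, |44-46|=2, |49-52|=3, |7-7|=0, |35-40|=5, |46-41|=5, |46-51|=5
Sum = 24
MAE = 24/7 = 24/7

24/7


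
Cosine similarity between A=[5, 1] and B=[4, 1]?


A·B = 5·4 + 1·1 = 21
‖A‖ = √26 = 5.099, ‖B‖ = √17 = 4.1231
cos = 21/(√26·√17) = 21/√442 = 0.9989

0.9989


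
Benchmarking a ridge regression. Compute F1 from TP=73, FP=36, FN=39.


Precision = 73/109 = 0.6697
Recall = 73/112 = 0.6518
F1 = 2·P·R/(P+R) = 2·TP/(2·TP+FP+FN) = 146/(146+36+39) = 146/221 = 0.6606

0.6606


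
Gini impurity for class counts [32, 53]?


Probabilities: [32/85, 53/85] ≈ [0.3765, 0.6235]
Σpᵢ² = (1024 + 2809)/85² = 3833/7225
Gini = 1 - Σpᵢ² = 1 - 3833/7225 = 0.4695

0.4695


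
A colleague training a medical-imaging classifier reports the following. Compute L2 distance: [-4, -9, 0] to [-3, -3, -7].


d = √((-4+ 3)² + (-9+ 3)² + (0+ 7)²)
  = √(1 + 36 + 49)
  = √86 = 9.2736

9.2736


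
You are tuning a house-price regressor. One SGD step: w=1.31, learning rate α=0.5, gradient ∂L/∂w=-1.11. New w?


w_new = w - α·∇
= 1.31 - 0.5·-1.11
= 1.31 + 0.555
= 1.865

1.865


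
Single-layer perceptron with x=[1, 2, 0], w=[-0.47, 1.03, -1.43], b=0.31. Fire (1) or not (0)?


z = (1)·(-0.47) + (2)·(1.03) + (0)·(-1.43) + 0.31
  = 1.9
step(z) = 1 (z≥0)

1


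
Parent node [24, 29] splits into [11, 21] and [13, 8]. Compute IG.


Parent = [24, 29], H_parent = 0.9936
H_left = 0.9284 (n=32), H_right = 0.9587 (n=21)
H_children = (32/53)·0.9284 + (21/53)·0.9587 = 0.9404
IG = 0.9936 - 0.9404 = 0.0532

0.0532


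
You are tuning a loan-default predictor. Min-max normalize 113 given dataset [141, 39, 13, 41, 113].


min=13, max=141
(113-13)/(141-13) = 100/128 = 0.7812

0.7812


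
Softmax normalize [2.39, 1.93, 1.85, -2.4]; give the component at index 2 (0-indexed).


Exponentials: e^2.39=10.9135, e^1.93=6.8895, e^1.85=6.3598, e^-2.4=0.0907
Sum = 24.2535
Softmax = [0.45, 0.2841, 0.2622, 0.0037]
p[2] = 6.3598/24.2535 = 0.2622

0.2622


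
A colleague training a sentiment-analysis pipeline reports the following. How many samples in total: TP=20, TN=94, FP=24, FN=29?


Total = TP + TN + FP + FN
= 20 + 94 + 24 + 29
= 167
(Predicted positive: 44, predicted negative: 123)

167


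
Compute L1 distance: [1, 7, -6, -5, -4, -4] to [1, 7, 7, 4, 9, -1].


d = |1-1| + |7-7| + |-6-7| + |-5-4| + |-4-9| + |-4+ 1|
  = 0 + 0 + 13 + 9 + 13 + 3
  = 38

38


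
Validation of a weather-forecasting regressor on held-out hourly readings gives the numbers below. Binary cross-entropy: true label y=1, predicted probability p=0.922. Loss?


BCE = -[y·ln(p) + (1-y)·ln(1-p)]
= -1·ln(0.922) - 0
= -ln(0.922) = 0.0812

0.0812


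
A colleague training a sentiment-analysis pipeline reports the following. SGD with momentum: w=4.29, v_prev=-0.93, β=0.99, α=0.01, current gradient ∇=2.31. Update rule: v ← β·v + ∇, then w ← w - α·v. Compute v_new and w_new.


v_new = 0.99·-0.93 + 2.31 = -0.9207 + 2.31 = 1.3893
w_new = 4.29 - 0.01·1.3893 = 4.29 - 0.013893 = 4.276107

v_new=1.3893, w_new=4.276107


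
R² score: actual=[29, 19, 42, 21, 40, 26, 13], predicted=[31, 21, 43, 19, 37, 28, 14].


ȳ = 27.1429
SS_res = Σ(y-ŷ)² = 27
SS_tot = Σ(y-ȳ)² = 694.86
R² = 1 - SS_res/SS_tot = 1 - 0.0389 = 0.9611

0.9611


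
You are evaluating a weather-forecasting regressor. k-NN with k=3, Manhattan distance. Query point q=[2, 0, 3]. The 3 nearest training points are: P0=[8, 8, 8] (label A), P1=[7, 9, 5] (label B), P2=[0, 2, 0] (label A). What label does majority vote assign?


d(q,P0) = 19  (label A)
d(q,P1) = 16  (label B)
d(q,P2) = 7  (label A)
Votes: A=2, B=1
Majority → A

A


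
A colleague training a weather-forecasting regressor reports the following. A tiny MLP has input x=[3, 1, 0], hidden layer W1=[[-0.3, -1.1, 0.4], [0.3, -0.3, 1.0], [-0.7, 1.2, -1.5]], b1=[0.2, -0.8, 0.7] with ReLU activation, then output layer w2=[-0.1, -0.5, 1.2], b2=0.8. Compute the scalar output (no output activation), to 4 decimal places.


z1[0] = (-0.3)·(3) + (-1.1)·(1) + (0.4)·(0) + 0.2 = -1.8
z1[1] = (0.3)·(3) + (-0.3)·(1) + (1.0)·(0) - 0.8 = -0.2
z1[2] = (-0.7)·(3) + (1.2)·(1) + (-1.5)·(0) + 0.7 = -0.2
h = ReLU(z1) = [0.0, 0.0, 0.0]
output = (-0.1)·(0.0) + (-0.5)·(0.0) + (1.2)·(0.0) + 0.8 = 0.8

0.8


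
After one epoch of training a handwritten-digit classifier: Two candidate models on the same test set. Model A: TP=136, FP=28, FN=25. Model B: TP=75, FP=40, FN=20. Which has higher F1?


Model A: P=136/164=0.8293, R=136/161=0.8447, F1=2PR/(P+R)=2TP/(2TP+FP+FN)=272/325=0.8369
Model B: P=75/115=0.6522, R=75/95=0.7895, F1=2PR/(P+R)=2TP/(2TP+FP+FN)=150/210=0.7143
0.8369 > 0.7143 → Model A

Model A


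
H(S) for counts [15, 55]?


Probabilities: [15/70, 55/70] ≈ [0.2143, 0.7857]
H = -((15/70)·log₂(15/70) + (55/70)·log₂(55/70))
  = 0.7496 bits

0.7496 bits


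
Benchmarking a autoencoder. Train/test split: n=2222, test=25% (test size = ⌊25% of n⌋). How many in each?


Test = ⌊2222·25/100⌋ = 555
Train = 2222 - 555 = 1667

Train: 1667, Test: 555


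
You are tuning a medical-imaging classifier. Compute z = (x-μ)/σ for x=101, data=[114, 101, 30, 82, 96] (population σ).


μ = 84.6, σ = 29.1589
z = (101 - 84.6)/29.1589 = 0.5624

0.5624


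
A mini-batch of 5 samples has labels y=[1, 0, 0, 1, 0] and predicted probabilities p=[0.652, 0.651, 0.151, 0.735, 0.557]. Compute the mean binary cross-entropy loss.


L[0] = -ln(0.652) = 0.4277
L[1] = -ln(1-0.651) = -ln(0.349) = 1.0527
L[2] = -ln(1-0.151) = -ln(0.849) = 0.1637
L[3] = -ln(0.735) = 0.3079
L[4] = -ln(1-0.557) = -ln(0.443) = 0.8142
mean = (0.4277 + 1.0527 + 0.1637 + 0.3079 + 0.8142)/5 = 0.5532

0.5532


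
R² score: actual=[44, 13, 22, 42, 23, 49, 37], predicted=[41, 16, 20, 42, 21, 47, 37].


ȳ = 32.8571
SS_res = Σ(y-ŷ)² = 30
SS_tot = Σ(y-ȳ)² = 1094.86
R² = 1 - SS_res/SS_tot = 1 - 0.0274 = 0.9726

0.9726


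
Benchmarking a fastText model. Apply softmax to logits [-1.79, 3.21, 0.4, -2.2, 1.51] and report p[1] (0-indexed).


Exponentials: e^-1.79=0.167, e^3.21=24.7791, e^0.4=1.4918, e^-2.2=0.1108, e^1.51=4.5267
Sum = 31.0754
Softmax = [0.0054, 0.7974, 0.048, 0.0036, 0.1457]
p[1] = 24.7791/31.0754 = 0.7974

0.7974


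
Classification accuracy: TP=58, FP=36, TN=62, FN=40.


Accuracy = (TP+TN)/(TP+TN+FP+FN)
= (58+62)/(196)
= 120/196 = 61.22%

61.22%


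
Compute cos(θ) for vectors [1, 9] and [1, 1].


A·B = 1·1 + 9·1 = 10
‖A‖ = √82 = 9.0554, ‖B‖ = √2 = 1.4142
cos = 10/(√82·√2) = 10/√164 = 0.7809

0.7809


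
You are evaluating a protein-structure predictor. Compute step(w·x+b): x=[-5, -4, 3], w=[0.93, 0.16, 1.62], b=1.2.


z = (-5)·(0.93) + (-4)·(0.16) + (3)·(1.62) + 1.2
  = 0.77
step(z) = 1 (z≥0)

1


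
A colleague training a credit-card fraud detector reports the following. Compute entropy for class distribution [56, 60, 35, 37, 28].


Probabilities: [56/216, 60/216, 35/216, 37/216, 28/216] ≈ [0.2593, 0.2778, 0.162, 0.1713, 0.1296]
H = -((56/216)·log₂(56/216) + (60/216)·log₂(60/216) + (35/216)·log₂(35/216) + (37/216)·log₂(37/216) + (28/216)·log₂(28/216))
  = 2.2618 bits

2.2618 bits
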